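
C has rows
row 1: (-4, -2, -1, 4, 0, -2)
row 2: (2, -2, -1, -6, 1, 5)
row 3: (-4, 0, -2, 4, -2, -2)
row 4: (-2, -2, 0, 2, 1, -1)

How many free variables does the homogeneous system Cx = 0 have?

3

Row reduce to echelon form.
R2 ← R2 + (1/2)·R1: [0, -3, -3/2, -4, 1, 4]
R3 ← R3 − R1: [0, 2, -1, 0, -2, 0]
R4 ← R4 − (1/2)·R1: [0, -1, 1/2, 0, 1, 0]
R3 ← R3 + (2/3)·R2: [0, 0, -2, -8/3, -4/3, 8/3]
R4 ← R4 − (1/3)·R2: [0, 0, 1, 4/3, 2/3, -4/3]
R4 ← R4 + (1/2)·R3: [0, 0, 0, 0, 0, 0]
3 nonzero rows, so rank(C) = 3.
C has 6 columns; by rank–nullity, nullity = 6 − 3 = 3.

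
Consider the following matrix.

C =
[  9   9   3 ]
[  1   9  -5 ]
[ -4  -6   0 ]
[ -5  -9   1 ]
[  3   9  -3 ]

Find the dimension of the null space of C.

Row reduce to echelon form.
R2 ← R2 − (1/9)·R1: [0, 8, -16/3]
R3 ← R3 + (4/9)·R1: [0, -2, 4/3]
R4 ← R4 + (5/9)·R1: [0, -4, 8/3]
R5 ← R5 − (1/3)·R1: [0, 6, -4]
R3 ← R3 + (1/4)·R2: [0, 0, 0]
R4 ← R4 + (1/2)·R2: [0, 0, 0]
R5 ← R5 − (3/4)·R2: [0, 0, 0]
2 nonzero rows, so rank(C) = 2.
C has 3 columns; by rank–nullity, nullity = 3 − 2 = 1.

1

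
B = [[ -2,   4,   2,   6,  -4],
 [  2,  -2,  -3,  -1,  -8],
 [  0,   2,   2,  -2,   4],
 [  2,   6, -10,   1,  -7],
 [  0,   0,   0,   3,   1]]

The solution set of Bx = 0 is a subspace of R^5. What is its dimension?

Row reduce to echelon form.
R2 ← R2 + R1: [0, 2, -1, 5, -12]
R4 ← R4 + R1: [0, 10, -8, 7, -11]
R3 ← R3 − R2: [0, 0, 3, -7, 16]
R4 ← R4 − (5)·R2: [0, 0, -3, -18, 49]
R4 ← R4 + R3: [0, 0, 0, -25, 65]
R5 ← R5 + (3/25)·R4: [0, 0, 0, 0, 44/5]
5 nonzero rows, so rank(B) = 5.
B has 5 columns; by rank–nullity, nullity = 5 − 5 = 0.

0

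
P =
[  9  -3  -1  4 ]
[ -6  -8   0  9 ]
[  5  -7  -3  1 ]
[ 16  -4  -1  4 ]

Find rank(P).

Row reduce to echelon form.
R2 ← R2 + (2/3)·R1: [0, -10, -2/3, 35/3]
R3 ← R3 − (5/9)·R1: [0, -16/3, -22/9, -11/9]
R4 ← R4 − (16/9)·R1: [0, 4/3, 7/9, -28/9]
R3 ← R3 − (8/15)·R2: [0, 0, -94/45, -67/9]
R4 ← R4 + (2/15)·R2: [0, 0, 31/45, -14/9]
R4 ← R4 + (31/94)·R3: [0, 0, 0, -377/94]
Echelon form has 4 nonzero rows, so rank(P) = 4.

4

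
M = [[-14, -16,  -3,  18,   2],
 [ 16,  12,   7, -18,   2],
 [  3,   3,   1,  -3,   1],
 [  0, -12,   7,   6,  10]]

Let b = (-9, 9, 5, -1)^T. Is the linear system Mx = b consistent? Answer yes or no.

no

Row reduce the augmented matrix [M | b].
R2 ← R2 + (8/7)·R1: [0, -44/7, 25/7, 18/7, 30/7, -9/7]
R3 ← R3 + (3/14)·R1: [0, -3/7, 5/14, 6/7, 10/7, 43/14]
R3 ← R3 − (3/44)·R2: [0, 0, 5/44, 15/22, 25/22, 139/44]
R4 ← R4 − (21/11)·R2: [0, 0, 2/11, 12/11, 20/11, 16/11]
R4 ← R4 − (8/5)·R3: [0, 0, 0, 0, 0, -18/5]
The echelon form has 4 nonzero rows; the last pivot sits in the augmented column, so rank(M) = 3 but rank([M|b]) = 4.
Since the ranks differ, the system is inconsistent.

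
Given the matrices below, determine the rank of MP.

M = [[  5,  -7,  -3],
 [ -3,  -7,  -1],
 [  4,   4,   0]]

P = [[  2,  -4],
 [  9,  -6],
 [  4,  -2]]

2

First compute MP:
[[-65,  28],
 [-73,  56],
 [ 44, -40]]
Now row reduce the product.
R2 ← R2 − (73/65)·R1: [0, 1596/65]
R3 ← R3 + (44/65)·R1: [0, -1368/65]
R3 ← R3 + (6/7)·R2: [0, 0]
2 nonzero rows, so rank(MP) = 2.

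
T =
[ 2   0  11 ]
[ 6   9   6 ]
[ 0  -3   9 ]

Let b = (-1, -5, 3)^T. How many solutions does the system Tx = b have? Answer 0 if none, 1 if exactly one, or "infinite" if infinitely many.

0

Row reduce the augmented matrix [T | b].
R2 ← R2 − (3)·R1: [0, 9, -27, -2]
R3 ← R3 + (1/3)·R2: [0, 0, 0, 7/3]
The echelon form has 3 nonzero rows; the last pivot sits in the augmented column, so rank(T) = 2 but rank([T|b]) = 3.
Since the ranks differ, the system is inconsistent.
It has no solutions.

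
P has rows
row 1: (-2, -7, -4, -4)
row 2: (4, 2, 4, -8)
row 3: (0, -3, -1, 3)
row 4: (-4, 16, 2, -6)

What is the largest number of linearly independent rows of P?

Row reduce to echelon form.
R2 ← R2 + (2)·R1: [0, -12, -4, -16]
R4 ← R4 − (2)·R1: [0, 30, 10, 2]
R3 ← R3 − (1/4)·R2: [0, 0, 0, 7]
R4 ← R4 + (5/2)·R2: [0, 0, 0, -38]
R4 ← R4 + (38/7)·R3: [0, 0, 0, 0]
Echelon form has 3 nonzero rows, so rank(P) = 3.
The rank gives the maximum number of linearly independent rows: 3.

3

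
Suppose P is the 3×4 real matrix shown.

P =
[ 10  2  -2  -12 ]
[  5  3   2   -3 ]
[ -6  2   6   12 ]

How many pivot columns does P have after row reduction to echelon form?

Row reduce to echelon form.
R2 ← R2 − (1/2)·R1: [0, 2, 3, 3]
R3 ← R3 + (3/5)·R1: [0, 16/5, 24/5, 24/5]
R3 ← R3 − (8/5)·R2: [0, 0, 0, 0]
Echelon form has 2 nonzero rows, so rank(P) = 2.
Each nonzero row contributes one pivot column: 2 pivot columns.

2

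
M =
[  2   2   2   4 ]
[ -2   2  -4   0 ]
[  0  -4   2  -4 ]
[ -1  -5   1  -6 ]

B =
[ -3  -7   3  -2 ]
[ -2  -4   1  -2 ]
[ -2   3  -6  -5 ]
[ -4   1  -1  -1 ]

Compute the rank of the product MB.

First compute MB:
[[-30, -12,  -8, -22],
 [ 10,  -6,  20,  20],
 [ 20,  18, -12,   2],
 [ 35,  24,  -8,  13]]
Now row reduce the product.
R2 ← R2 + (1/3)·R1: [0, -10, 52/3, 38/3]
R3 ← R3 + (2/3)·R1: [0, 10, -52/3, -38/3]
R4 ← R4 + (7/6)·R1: [0, 10, -52/3, -38/3]
R3 ← R3 + R2: [0, 0, 0, 0]
R4 ← R4 + R2: [0, 0, 0, 0]
2 nonzero rows, so rank(MB) = 2.

2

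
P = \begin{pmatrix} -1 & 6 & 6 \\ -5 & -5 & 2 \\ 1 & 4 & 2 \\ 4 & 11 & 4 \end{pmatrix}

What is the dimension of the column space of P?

2

Row reduce to echelon form.
R2 ← R2 − (5)·R1: [0, -35, -28]
R3 ← R3 + R1: [0, 10, 8]
R4 ← R4 + (4)·R1: [0, 35, 28]
R3 ← R3 + (2/7)·R2: [0, 0, 0]
R4 ← R4 + R2: [0, 0, 0]
Echelon form has 2 nonzero rows, so rank(P) = 2.
The column space has dimension equal to the rank: 2.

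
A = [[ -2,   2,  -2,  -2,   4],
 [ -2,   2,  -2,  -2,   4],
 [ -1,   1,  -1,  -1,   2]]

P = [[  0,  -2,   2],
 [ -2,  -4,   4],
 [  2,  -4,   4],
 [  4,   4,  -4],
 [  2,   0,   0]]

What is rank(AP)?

First compute AP:
[[ -8,  -4,   4],
 [ -8,  -4,   4],
 [ -4,  -2,   2]]
Now row reduce the product.
R2 ← R2 − R1: [0, 0, 0]
R3 ← R3 − (1/2)·R1: [0, 0, 0]
1 nonzero row, so rank(AP) = 1.

1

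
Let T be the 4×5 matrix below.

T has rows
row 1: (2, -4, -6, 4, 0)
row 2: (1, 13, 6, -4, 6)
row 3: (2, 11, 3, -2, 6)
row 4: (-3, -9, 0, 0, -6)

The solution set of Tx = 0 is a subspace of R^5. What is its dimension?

Row reduce to echelon form.
R2 ← R2 − (1/2)·R1: [0, 15, 9, -6, 6]
R3 ← R3 − R1: [0, 15, 9, -6, 6]
R4 ← R4 + (3/2)·R1: [0, -15, -9, 6, -6]
R3 ← R3 − R2: [0, 0, 0, 0, 0]
R4 ← R4 + R2: [0, 0, 0, 0, 0]
2 nonzero rows, so rank(T) = 2.
T has 5 columns; by rank–nullity, nullity = 5 − 2 = 3.

3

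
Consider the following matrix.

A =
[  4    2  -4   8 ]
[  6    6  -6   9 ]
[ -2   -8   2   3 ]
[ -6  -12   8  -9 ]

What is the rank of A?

Row reduce to echelon form.
R2 ← R2 − (3/2)·R1: [0, 3, 0, -3]
R3 ← R3 + (1/2)·R1: [0, -7, 0, 7]
R4 ← R4 + (3/2)·R1: [0, -9, 2, 3]
R3 ← R3 + (7/3)·R2: [0, 0, 0, 0]
R4 ← R4 + (3)·R2: [0, 0, 2, -6]
Swap R3 ↔ R4
Echelon form has 3 nonzero rows, so rank(A) = 3.

3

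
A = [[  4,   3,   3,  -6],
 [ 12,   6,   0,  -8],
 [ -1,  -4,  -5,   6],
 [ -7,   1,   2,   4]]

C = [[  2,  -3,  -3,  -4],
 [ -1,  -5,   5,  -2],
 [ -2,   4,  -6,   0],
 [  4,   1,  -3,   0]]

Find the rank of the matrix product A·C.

First compute AC:
[[-25, -21,   3, -22],
 [-14, -74,  18, -60],
 [ 36,   9,  -5,  12],
 [ -3,  28,   2,  26]]
Now row reduce the product.
R2 ← R2 − (14/25)·R1: [0, -1556/25, 408/25, -1192/25]
R3 ← R3 + (36/25)·R1: [0, -531/25, -17/25, -492/25]
R4 ← R4 − (3/25)·R1: [0, 763/25, 41/25, 716/25]
R3 ← R3 − (531/1556)·R2: [0, 0, -2431/389, -1326/389]
R4 ← R4 + (763/1556)·R2: [0, 0, 3751/389, 2046/389]
R4 ← R4 + (341/221)·R3: [0, 0, 0, 0]
3 nonzero rows, so rank(AC) = 3.

3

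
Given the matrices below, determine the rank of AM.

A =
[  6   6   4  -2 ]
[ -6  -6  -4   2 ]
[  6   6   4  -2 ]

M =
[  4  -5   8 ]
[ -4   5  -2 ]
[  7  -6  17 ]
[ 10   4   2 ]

1

First compute AM:
[[  8, -32, 100],
 [ -8,  32, -100],
 [  8, -32, 100]]
Now row reduce the product.
R2 ← R2 + R1: [0, 0, 0]
R3 ← R3 − R1: [0, 0, 0]
1 nonzero row, so rank(AM) = 1.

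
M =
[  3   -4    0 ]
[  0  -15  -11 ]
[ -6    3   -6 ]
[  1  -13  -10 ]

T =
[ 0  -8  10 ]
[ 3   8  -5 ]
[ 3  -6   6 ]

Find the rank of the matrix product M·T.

First compute MT:
[[-12, -56,  50],
 [-78, -54,   9],
 [ -9, 108, -111],
 [-69, -52,  15]]
Now row reduce the product.
R2 ← R2 − (13/2)·R1: [0, 310, -316]
R3 ← R3 − (3/4)·R1: [0, 150, -297/2]
R4 ← R4 − (23/4)·R1: [0, 270, -545/2]
R3 ← R3 − (15/31)·R2: [0, 0, 273/62]
R4 ← R4 − (27/31)·R2: [0, 0, 169/62]
R4 ← R4 − (13/21)·R3: [0, 0, 0]
3 nonzero rows, so rank(MT) = 3.

3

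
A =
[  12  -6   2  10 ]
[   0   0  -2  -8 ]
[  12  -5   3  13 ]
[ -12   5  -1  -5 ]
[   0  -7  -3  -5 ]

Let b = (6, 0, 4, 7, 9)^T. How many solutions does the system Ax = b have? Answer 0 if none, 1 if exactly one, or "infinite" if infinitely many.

0

Row reduce the augmented matrix [A | b].
R3 ← R3 − R1: [0, 1, 1, 3, -2]
R4 ← R4 + R1: [0, -1, 1, 5, 13]
Swap R2 ↔ R3
R4 ← R4 + R2: [0, 0, 2, 8, 11]
R5 ← R5 + (7)·R2: [0, 0, 4, 16, -5]
R4 ← R4 + R3: [0, 0, 0, 0, 11]
R5 ← R5 + (2)·R3: [0, 0, 0, 0, -5]
R5 ← R5 + (5/11)·R4: [0, 0, 0, 0, 0]
The echelon form has 4 nonzero rows; the last pivot sits in the augmented column, so rank(A) = 3 but rank([A|b]) = 4.
Since the ranks differ, the system is inconsistent.
It has no solutions.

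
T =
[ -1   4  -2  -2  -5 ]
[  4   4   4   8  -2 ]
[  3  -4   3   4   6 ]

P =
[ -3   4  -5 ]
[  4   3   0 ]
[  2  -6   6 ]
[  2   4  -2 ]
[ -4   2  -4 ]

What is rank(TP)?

First compute TP:
[[ 31,   2,  17],
 [ 36,  32,  -4],
 [-35,  10, -29]]
Now row reduce the product.
R2 ← R2 − (36/31)·R1: [0, 920/31, -736/31]
R3 ← R3 + (35/31)·R1: [0, 380/31, -304/31]
R3 ← R3 − (19/46)·R2: [0, 0, 0]
2 nonzero rows, so rank(TP) = 2.

2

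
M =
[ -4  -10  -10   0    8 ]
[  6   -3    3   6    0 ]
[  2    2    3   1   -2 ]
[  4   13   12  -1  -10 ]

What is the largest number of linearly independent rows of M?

Row reduce to echelon form.
R2 ← R2 + (3/2)·R1: [0, -18, -12, 6, 12]
R3 ← R3 + (1/2)·R1: [0, -3, -2, 1, 2]
R4 ← R4 + R1: [0, 3, 2, -1, -2]
R3 ← R3 − (1/6)·R2: [0, 0, 0, 0, 0]
R4 ← R4 + (1/6)·R2: [0, 0, 0, 0, 0]
Echelon form has 2 nonzero rows, so rank(M) = 2.
The rank gives the maximum number of linearly independent rows: 2.

2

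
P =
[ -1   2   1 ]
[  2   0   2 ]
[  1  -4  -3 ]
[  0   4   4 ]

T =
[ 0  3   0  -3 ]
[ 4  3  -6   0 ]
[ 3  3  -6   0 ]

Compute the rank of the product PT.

First compute PT:
[[ 11,   6, -18,   3],
 [  6,  12, -12,  -6],
 [-25, -18,  42,  -3],
 [ 28,  24, -48,   0]]
Now row reduce the product.
R2 ← R2 − (6/11)·R1: [0, 96/11, -24/11, -84/11]
R3 ← R3 + (25/11)·R1: [0, -48/11, 12/11, 42/11]
R4 ← R4 − (28/11)·R1: [0, 96/11, -24/11, -84/11]
R3 ← R3 + (1/2)·R2: [0, 0, 0, 0]
R4 ← R4 − R2: [0, 0, 0, 0]
2 nonzero rows, so rank(PT) = 2.

2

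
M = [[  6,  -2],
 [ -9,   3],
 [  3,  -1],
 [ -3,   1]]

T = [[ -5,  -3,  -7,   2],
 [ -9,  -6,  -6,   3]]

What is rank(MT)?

1

First compute MT:
[[-12,  -6, -30,   6],
 [ 18,   9,  45,  -9],
 [ -6,  -3, -15,   3],
 [  6,   3,  15,  -3]]
Now row reduce the product.
R2 ← R2 + (3/2)·R1: [0, 0, 0, 0]
R3 ← R3 − (1/2)·R1: [0, 0, 0, 0]
R4 ← R4 + (1/2)·R1: [0, 0, 0, 0]
1 nonzero row, so rank(MT) = 1.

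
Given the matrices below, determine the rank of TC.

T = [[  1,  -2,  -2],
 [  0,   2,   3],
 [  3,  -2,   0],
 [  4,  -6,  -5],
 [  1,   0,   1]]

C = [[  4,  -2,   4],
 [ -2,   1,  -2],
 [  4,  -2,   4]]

1

First compute TC:
[[  0,   0,   0],
 [  8,  -4,   8],
 [ 16,  -8,  16],
 [  8,  -4,   8],
 [  8,  -4,   8]]
Now row reduce the product.
Swap R1 ↔ R2
R3 ← R3 − (2)·R1: [0, 0, 0]
R4 ← R4 − R1: [0, 0, 0]
R5 ← R5 − R1: [0, 0, 0]
1 nonzero row, so rank(TC) = 1.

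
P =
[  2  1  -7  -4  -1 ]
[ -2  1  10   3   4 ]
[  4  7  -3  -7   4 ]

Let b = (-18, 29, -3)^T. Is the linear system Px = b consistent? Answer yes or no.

yes

Row reduce the augmented matrix [P | b].
R2 ← R2 + R1: [0, 2, 3, -1, 3, 11]
R3 ← R3 − (2)·R1: [0, 5, 11, 1, 6, 33]
R3 ← R3 − (5/2)·R2: [0, 0, 7/2, 7/2, -3/2, 11/2]
The echelon form has 3 nonzero rows, and every pivot lies in the first 5 columns, so rank(P) = rank([P|b]) = 3.
The system is consistent.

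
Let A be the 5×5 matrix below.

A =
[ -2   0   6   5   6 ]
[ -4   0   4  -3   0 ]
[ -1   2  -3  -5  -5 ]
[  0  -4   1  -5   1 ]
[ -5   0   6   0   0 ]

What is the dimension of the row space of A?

Row reduce to echelon form.
R2 ← R2 − (2)·R1: [0, 0, -8, -13, -12]
R3 ← R3 − (1/2)·R1: [0, 2, -6, -15/2, -8]
R5 ← R5 − (5/2)·R1: [0, 0, -9, -25/2, -15]
Swap R2 ↔ R3
R4 ← R4 + (2)·R2: [0, 0, -11, -20, -15]
R4 ← R4 − (11/8)·R3: [0, 0, 0, -17/8, 3/2]
R5 ← R5 − (9/8)·R3: [0, 0, 0, 17/8, -3/2]
R5 ← R5 + R4: [0, 0, 0, 0, 0]
Echelon form has 4 nonzero rows, so rank(A) = 4.
The row space has dimension equal to the rank: 4.

4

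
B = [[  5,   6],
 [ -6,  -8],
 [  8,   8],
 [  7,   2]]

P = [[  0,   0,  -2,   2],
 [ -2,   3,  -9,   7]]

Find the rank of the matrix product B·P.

First compute BP:
[[-12,  18, -64,  52],
 [ 16, -24,  84, -68],
 [-16,  24, -88,  72],
 [ -4,   6, -32,  28]]
Now row reduce the product.
R2 ← R2 + (4/3)·R1: [0, 0, -4/3, 4/3]
R3 ← R3 − (4/3)·R1: [0, 0, -8/3, 8/3]
R4 ← R4 − (1/3)·R1: [0, 0, -32/3, 32/3]
R3 ← R3 − (2)·R2: [0, 0, 0, 0]
R4 ← R4 − (8)·R2: [0, 0, 0, 0]
2 nonzero rows, so rank(BP) = 2.

2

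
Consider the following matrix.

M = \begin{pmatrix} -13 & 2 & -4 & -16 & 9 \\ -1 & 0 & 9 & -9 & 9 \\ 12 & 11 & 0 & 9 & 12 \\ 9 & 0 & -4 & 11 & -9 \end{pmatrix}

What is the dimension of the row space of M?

Row reduce to echelon form.
R2 ← R2 − (1/13)·R1: [0, -2/13, 121/13, -101/13, 108/13]
R3 ← R3 + (12/13)·R1: [0, 167/13, -48/13, -75/13, 264/13]
R4 ← R4 + (9/13)·R1: [0, 18/13, -88/13, -1/13, -36/13]
R3 ← R3 + (167/2)·R2: [0, 0, 1547/2, -1309/2, 714]
R4 ← R4 + (9)·R2: [0, 0, 77, -70, 72]
R4 ← R4 − (22/221)·R3: [0, 0, 0, -63/13, 12/13]
Echelon form has 4 nonzero rows, so rank(M) = 4.
The row space has dimension equal to the rank: 4.

4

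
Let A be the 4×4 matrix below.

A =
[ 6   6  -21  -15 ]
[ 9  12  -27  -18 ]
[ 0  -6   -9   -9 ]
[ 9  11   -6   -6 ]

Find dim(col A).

Row reduce to echelon form.
R2 ← R2 − (3/2)·R1: [0, 3, 9/2, 9/2]
R4 ← R4 − (3/2)·R1: [0, 2, 51/2, 33/2]
R3 ← R3 + (2)·R2: [0, 0, 0, 0]
R4 ← R4 − (2/3)·R2: [0, 0, 45/2, 27/2]
Swap R3 ↔ R4
Echelon form has 3 nonzero rows, so rank(A) = 3.
The column space has dimension equal to the rank: 3.

3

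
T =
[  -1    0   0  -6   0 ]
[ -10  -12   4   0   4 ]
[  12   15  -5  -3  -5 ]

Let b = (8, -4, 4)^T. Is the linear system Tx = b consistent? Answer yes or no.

Row reduce the augmented matrix [T | b].
R2 ← R2 − (10)·R1: [0, -12, 4, 60, 4, -84]
R3 ← R3 + (12)·R1: [0, 15, -5, -75, -5, 100]
R3 ← R3 + (5/4)·R2: [0, 0, 0, 0, 0, -5]
The echelon form has 3 nonzero rows; the last pivot sits in the augmented column, so rank(T) = 2 but rank([T|b]) = 3.
Since the ranks differ, the system is inconsistent.

no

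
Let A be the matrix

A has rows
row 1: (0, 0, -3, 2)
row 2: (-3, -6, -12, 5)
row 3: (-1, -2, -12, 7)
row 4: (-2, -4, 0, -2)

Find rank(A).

Row reduce to echelon form.
Swap R1 ↔ R2
R3 ← R3 − (1/3)·R1: [0, 0, -8, 16/3]
R4 ← R4 − (2/3)·R1: [0, 0, 8, -16/3]
R3 ← R3 − (8/3)·R2: [0, 0, 0, 0]
R4 ← R4 + (8/3)·R2: [0, 0, 0, 0]
Echelon form has 2 nonzero rows, so rank(A) = 2.

2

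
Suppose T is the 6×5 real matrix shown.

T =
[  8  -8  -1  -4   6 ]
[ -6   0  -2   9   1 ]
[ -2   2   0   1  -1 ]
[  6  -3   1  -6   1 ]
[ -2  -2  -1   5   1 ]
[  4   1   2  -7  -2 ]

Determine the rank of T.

3

Row reduce to echelon form.
R2 ← R2 + (3/4)·R1: [0, -6, -11/4, 6, 11/2]
R3 ← R3 + (1/4)·R1: [0, 0, -1/4, 0, 1/2]
R4 ← R4 − (3/4)·R1: [0, 3, 7/4, -3, -7/2]
R5 ← R5 + (1/4)·R1: [0, -4, -5/4, 4, 5/2]
R6 ← R6 − (1/2)·R1: [0, 5, 5/2, -5, -5]
R4 ← R4 + (1/2)·R2: [0, 0, 3/8, 0, -3/4]
R5 ← R5 − (2/3)·R2: [0, 0, 7/12, 0, -7/6]
R6 ← R6 + (5/6)·R2: [0, 0, 5/24, 0, -5/12]
R4 ← R4 + (3/2)·R3: [0, 0, 0, 0, 0]
R5 ← R5 + (7/3)·R3: [0, 0, 0, 0, 0]
R6 ← R6 + (5/6)·R3: [0, 0, 0, 0, 0]
Echelon form has 3 nonzero rows, so rank(T) = 3.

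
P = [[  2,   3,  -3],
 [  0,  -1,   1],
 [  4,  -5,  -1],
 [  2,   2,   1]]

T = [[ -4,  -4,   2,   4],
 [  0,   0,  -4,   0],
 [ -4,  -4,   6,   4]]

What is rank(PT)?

First compute PT:
[[  4,   4, -26,  -4],
 [ -4,  -4,  10,   4],
 [-12, -12,  22,  12],
 [-12, -12,   2,  12]]
Now row reduce the product.
R2 ← R2 + R1: [0, 0, -16, 0]
R3 ← R3 + (3)·R1: [0, 0, -56, 0]
R4 ← R4 + (3)·R1: [0, 0, -76, 0]
R3 ← R3 − (7/2)·R2: [0, 0, 0, 0]
R4 ← R4 − (19/4)·R2: [0, 0, 0, 0]
2 nonzero rows, so rank(PT) = 2.

2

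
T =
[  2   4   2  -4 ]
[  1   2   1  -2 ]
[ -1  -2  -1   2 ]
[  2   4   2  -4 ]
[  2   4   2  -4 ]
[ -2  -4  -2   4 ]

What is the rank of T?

Row reduce to echelon form.
R2 ← R2 − (1/2)·R1: [0, 0, 0, 0]
R3 ← R3 + (1/2)·R1: [0, 0, 0, 0]
R4 ← R4 − R1: [0, 0, 0, 0]
R5 ← R5 − R1: [0, 0, 0, 0]
R6 ← R6 + R1: [0, 0, 0, 0]
Echelon form has 1 nonzero row, so rank(T) = 1.

1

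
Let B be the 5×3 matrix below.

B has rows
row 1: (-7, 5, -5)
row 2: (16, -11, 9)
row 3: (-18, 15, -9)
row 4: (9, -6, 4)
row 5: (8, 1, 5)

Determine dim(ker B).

0

Row reduce to echelon form.
R2 ← R2 + (16/7)·R1: [0, 3/7, -17/7]
R3 ← R3 − (18/7)·R1: [0, 15/7, 27/7]
R4 ← R4 + (9/7)·R1: [0, 3/7, -17/7]
R5 ← R5 + (8/7)·R1: [0, 47/7, -5/7]
R3 ← R3 − (5)·R2: [0, 0, 16]
R4 ← R4 − R2: [0, 0, 0]
R5 ← R5 − (47/3)·R2: [0, 0, 112/3]
R5 ← R5 − (7/3)·R3: [0, 0, 0]
3 nonzero rows, so rank(B) = 3.
B has 3 columns; by rank–nullity, nullity = 3 − 3 = 0.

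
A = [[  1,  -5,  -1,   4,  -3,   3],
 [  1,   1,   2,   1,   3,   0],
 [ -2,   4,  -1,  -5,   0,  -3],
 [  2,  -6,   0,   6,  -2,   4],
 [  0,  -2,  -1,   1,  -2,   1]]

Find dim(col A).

2

Row reduce to echelon form.
R2 ← R2 − R1: [0, 6, 3, -3, 6, -3]
R3 ← R3 + (2)·R1: [0, -6, -3, 3, -6, 3]
R4 ← R4 − (2)·R1: [0, 4, 2, -2, 4, -2]
R3 ← R3 + R2: [0, 0, 0, 0, 0, 0]
R4 ← R4 − (2/3)·R2: [0, 0, 0, 0, 0, 0]
R5 ← R5 + (1/3)·R2: [0, 0, 0, 0, 0, 0]
Echelon form has 2 nonzero rows, so rank(A) = 2.
The column space has dimension equal to the rank: 2.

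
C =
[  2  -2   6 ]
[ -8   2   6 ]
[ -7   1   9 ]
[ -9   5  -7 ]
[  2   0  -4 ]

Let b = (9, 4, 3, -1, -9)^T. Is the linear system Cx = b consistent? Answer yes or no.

no

Row reduce the augmented matrix [C | b].
R2 ← R2 + (4)·R1: [0, -6, 30, 40]
R3 ← R3 + (7/2)·R1: [0, -6, 30, 69/2]
R4 ← R4 + (9/2)·R1: [0, -4, 20, 79/2]
R5 ← R5 − R1: [0, 2, -10, -18]
R3 ← R3 − R2: [0, 0, 0, -11/2]
R4 ← R4 − (2/3)·R2: [0, 0, 0, 77/6]
R5 ← R5 + (1/3)·R2: [0, 0, 0, -14/3]
R4 ← R4 + (7/3)·R3: [0, 0, 0, 0]
R5 ← R5 − (28/33)·R3: [0, 0, 0, 0]
The echelon form has 3 nonzero rows; the last pivot sits in the augmented column, so rank(C) = 2 but rank([C|b]) = 3.
Since the ranks differ, the system is inconsistent.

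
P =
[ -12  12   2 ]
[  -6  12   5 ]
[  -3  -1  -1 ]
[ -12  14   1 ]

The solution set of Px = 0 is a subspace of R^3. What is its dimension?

0

Row reduce to echelon form.
R2 ← R2 − (1/2)·R1: [0, 6, 4]
R3 ← R3 − (1/4)·R1: [0, -4, -3/2]
R4 ← R4 − R1: [0, 2, -1]
R3 ← R3 + (2/3)·R2: [0, 0, 7/6]
R4 ← R4 − (1/3)·R2: [0, 0, -7/3]
R4 ← R4 + (2)·R3: [0, 0, 0]
3 nonzero rows, so rank(P) = 3.
P has 3 columns; by rank–nullity, nullity = 3 − 3 = 0.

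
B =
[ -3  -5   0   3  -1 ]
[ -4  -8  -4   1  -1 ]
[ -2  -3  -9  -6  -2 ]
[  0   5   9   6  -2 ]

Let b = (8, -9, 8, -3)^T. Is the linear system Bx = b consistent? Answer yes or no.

no

Row reduce the augmented matrix [B | b].
R2 ← R2 − (4/3)·R1: [0, -4/3, -4, -3, 1/3, -59/3]
R3 ← R3 − (2/3)·R1: [0, 1/3, -9, -8, -4/3, 8/3]
R3 ← R3 + (1/4)·R2: [0, 0, -10, -35/4, -5/4, -9/4]
R4 ← R4 + (15/4)·R2: [0, 0, -6, -21/4, -3/4, -307/4]
R4 ← R4 − (3/5)·R3: [0, 0, 0, 0, 0, -377/5]
The echelon form has 4 nonzero rows; the last pivot sits in the augmented column, so rank(B) = 3 but rank([B|b]) = 4.
Since the ranks differ, the system is inconsistent.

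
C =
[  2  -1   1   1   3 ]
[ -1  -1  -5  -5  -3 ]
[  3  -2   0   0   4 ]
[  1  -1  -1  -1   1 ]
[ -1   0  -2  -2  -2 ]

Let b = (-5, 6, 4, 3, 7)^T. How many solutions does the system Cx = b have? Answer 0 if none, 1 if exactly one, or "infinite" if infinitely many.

0

Row reduce the augmented matrix [C | b].
R2 ← R2 + (1/2)·R1: [0, -3/2, -9/2, -9/2, -3/2, 7/2]
R3 ← R3 − (3/2)·R1: [0, -1/2, -3/2, -3/2, -1/2, 23/2]
R4 ← R4 − (1/2)·R1: [0, -1/2, -3/2, -3/2, -1/2, 11/2]
R5 ← R5 + (1/2)·R1: [0, -1/2, -3/2, -3/2, -1/2, 9/2]
R3 ← R3 − (1/3)·R2: [0, 0, 0, 0, 0, 31/3]
R4 ← R4 − (1/3)·R2: [0, 0, 0, 0, 0, 13/3]
R5 ← R5 − (1/3)·R2: [0, 0, 0, 0, 0, 10/3]
R4 ← R4 − (13/31)·R3: [0, 0, 0, 0, 0, 0]
R5 ← R5 − (10/31)·R3: [0, 0, 0, 0, 0, 0]
The echelon form has 3 nonzero rows; the last pivot sits in the augmented column, so rank(C) = 2 but rank([C|b]) = 3.
Since the ranks differ, the system is inconsistent.
It has no solutions.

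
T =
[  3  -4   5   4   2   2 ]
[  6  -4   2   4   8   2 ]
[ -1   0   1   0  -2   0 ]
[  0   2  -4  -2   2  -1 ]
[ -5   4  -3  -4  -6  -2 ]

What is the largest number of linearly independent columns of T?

2

Row reduce to echelon form.
R2 ← R2 − (2)·R1: [0, 4, -8, -4, 4, -2]
R3 ← R3 + (1/3)·R1: [0, -4/3, 8/3, 4/3, -4/3, 2/3]
R5 ← R5 + (5/3)·R1: [0, -8/3, 16/3, 8/3, -8/3, 4/3]
R3 ← R3 + (1/3)·R2: [0, 0, 0, 0, 0, 0]
R4 ← R4 − (1/2)·R2: [0, 0, 0, 0, 0, 0]
R5 ← R5 + (2/3)·R2: [0, 0, 0, 0, 0, 0]
Echelon form has 2 nonzero rows, so rank(T) = 2.
The rank gives the maximum number of linearly independent columns: 2.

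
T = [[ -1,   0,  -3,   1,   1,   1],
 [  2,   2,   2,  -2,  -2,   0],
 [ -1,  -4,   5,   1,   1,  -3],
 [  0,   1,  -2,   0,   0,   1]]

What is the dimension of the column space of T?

2

Row reduce to echelon form.
R2 ← R2 + (2)·R1: [0, 2, -4, 0, 0, 2]
R3 ← R3 − R1: [0, -4, 8, 0, 0, -4]
R3 ← R3 + (2)·R2: [0, 0, 0, 0, 0, 0]
R4 ← R4 − (1/2)·R2: [0, 0, 0, 0, 0, 0]
Echelon form has 2 nonzero rows, so rank(T) = 2.
The column space has dimension equal to the rank: 2.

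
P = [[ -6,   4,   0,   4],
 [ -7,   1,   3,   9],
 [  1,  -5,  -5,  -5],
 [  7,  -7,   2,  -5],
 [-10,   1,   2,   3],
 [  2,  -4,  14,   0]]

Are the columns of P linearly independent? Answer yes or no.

yes

Row reduce P to echelon form.
R2 ← R2 − (7/6)·R1: [0, -11/3, 3, 13/3]
R3 ← R3 + (1/6)·R1: [0, -13/3, -5, -13/3]
R4 ← R4 + (7/6)·R1: [0, -7/3, 2, -1/3]
R5 ← R5 − (5/3)·R1: [0, -17/3, 2, -11/3]
R6 ← R6 + (1/3)·R1: [0, -8/3, 14, 4/3]
R3 ← R3 − (13/11)·R2: [0, 0, -94/11, -104/11]
R4 ← R4 − (7/11)·R2: [0, 0, 1/11, -34/11]
R5 ← R5 − (17/11)·R2: [0, 0, -29/11, -114/11]
R6 ← R6 − (8/11)·R2: [0, 0, 130/11, -20/11]
R4 ← R4 + (1/94)·R3: [0, 0, 0, -150/47]
R5 ← R5 − (29/94)·R3: [0, 0, 0, -350/47]
R6 ← R6 + (65/47)·R3: [0, 0, 0, -700/47]
R5 ← R5 − (7/3)·R4: [0, 0, 0, 0]
R6 ← R6 − (14/3)·R4: [0, 0, 0, 0]
4 pivots among 4 columns.
Every column is a pivot column, so the columns are linearly independent.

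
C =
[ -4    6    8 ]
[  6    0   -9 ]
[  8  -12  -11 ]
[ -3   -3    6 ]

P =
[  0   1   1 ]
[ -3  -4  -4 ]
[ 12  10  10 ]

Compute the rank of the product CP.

First compute CP:
[[ 78,  52,  52],
 [-108, -84, -84],
 [-96, -54, -54],
 [ 81,  69,  69]]
Now row reduce the product.
R2 ← R2 + (18/13)·R1: [0, -12, -12]
R3 ← R3 + (16/13)·R1: [0, 10, 10]
R4 ← R4 − (27/26)·R1: [0, 15, 15]
R3 ← R3 + (5/6)·R2: [0, 0, 0]
R4 ← R4 + (5/4)·R2: [0, 0, 0]
2 nonzero rows, so rank(CP) = 2.

2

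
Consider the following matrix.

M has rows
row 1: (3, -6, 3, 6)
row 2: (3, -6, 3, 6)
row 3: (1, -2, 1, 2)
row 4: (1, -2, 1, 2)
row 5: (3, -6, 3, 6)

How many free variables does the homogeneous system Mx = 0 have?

Row reduce to echelon form.
R2 ← R2 − R1: [0, 0, 0, 0]
R3 ← R3 − (1/3)·R1: [0, 0, 0, 0]
R4 ← R4 − (1/3)·R1: [0, 0, 0, 0]
R5 ← R5 − R1: [0, 0, 0, 0]
1 nonzero row, so rank(M) = 1.
M has 4 columns; by rank–nullity, nullity = 4 − 1 = 3.

3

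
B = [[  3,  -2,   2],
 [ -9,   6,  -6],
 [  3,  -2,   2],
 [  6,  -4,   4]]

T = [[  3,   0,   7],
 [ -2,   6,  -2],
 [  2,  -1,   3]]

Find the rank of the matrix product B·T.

First compute BT:
[[ 17, -14,  31],
 [-51,  42, -93],
 [ 17, -14,  31],
 [ 34, -28,  62]]
Now row reduce the product.
R2 ← R2 + (3)·R1: [0, 0, 0]
R3 ← R3 − R1: [0, 0, 0]
R4 ← R4 − (2)·R1: [0, 0, 0]
1 nonzero row, so rank(BT) = 1.

1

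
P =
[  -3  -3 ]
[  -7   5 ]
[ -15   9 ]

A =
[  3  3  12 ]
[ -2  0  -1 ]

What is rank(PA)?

2

First compute PA:
[[ -3,  -9, -33],
 [-31, -21, -89],
 [-63, -45, -189]]
Now row reduce the product.
R2 ← R2 − (31/3)·R1: [0, 72, 252]
R3 ← R3 − (21)·R1: [0, 144, 504]
R3 ← R3 − (2)·R2: [0, 0, 0]
2 nonzero rows, so rank(PA) = 2.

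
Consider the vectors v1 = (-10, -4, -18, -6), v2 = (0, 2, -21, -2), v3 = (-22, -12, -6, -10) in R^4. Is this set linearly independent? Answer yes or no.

no

Form the matrix with these vectors as rows and row reduce.
R3 ← R3 − (11/5)·R1: [0, -16/5, 168/5, 16/5]
R3 ← R3 + (8/5)·R2: [0, 0, 0, 0]
2 nonzero rows, so the 3 vectors span a space of dimension 2.
Since 2 < 3, the vectors are linearly dependent.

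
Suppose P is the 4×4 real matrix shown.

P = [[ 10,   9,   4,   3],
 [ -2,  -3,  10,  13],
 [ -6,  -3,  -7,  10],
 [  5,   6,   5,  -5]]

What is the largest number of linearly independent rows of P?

Row reduce to echelon form.
R2 ← R2 + (1/5)·R1: [0, -6/5, 54/5, 68/5]
R3 ← R3 + (3/5)·R1: [0, 12/5, -23/5, 59/5]
R4 ← R4 − (1/2)·R1: [0, 3/2, 3, -13/2]
R3 ← R3 + (2)·R2: [0, 0, 17, 39]
R4 ← R4 + (5/4)·R2: [0, 0, 33/2, 21/2]
R4 ← R4 − (33/34)·R3: [0, 0, 0, -465/17]
Echelon form has 4 nonzero rows, so rank(P) = 4.
The rank gives the maximum number of linearly independent rows: 4.

4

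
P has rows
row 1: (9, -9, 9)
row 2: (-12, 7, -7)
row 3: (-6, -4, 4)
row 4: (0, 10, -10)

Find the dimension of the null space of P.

1

Row reduce to echelon form.
R2 ← R2 + (4/3)·R1: [0, -5, 5]
R3 ← R3 + (2/3)·R1: [0, -10, 10]
R3 ← R3 − (2)·R2: [0, 0, 0]
R4 ← R4 + (2)·R2: [0, 0, 0]
2 nonzero rows, so rank(P) = 2.
P has 3 columns; by rank–nullity, nullity = 3 − 2 = 1.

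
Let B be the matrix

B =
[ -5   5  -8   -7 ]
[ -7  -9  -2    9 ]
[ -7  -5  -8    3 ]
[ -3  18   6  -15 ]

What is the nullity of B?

1

Row reduce to echelon form.
R2 ← R2 − (7/5)·R1: [0, -16, 46/5, 94/5]
R3 ← R3 − (7/5)·R1: [0, -12, 16/5, 64/5]
R4 ← R4 − (3/5)·R1: [0, 15, 54/5, -54/5]
R3 ← R3 − (3/4)·R2: [0, 0, -37/10, -13/10]
R4 ← R4 + (15/16)·R2: [0, 0, 777/40, 273/40]
R4 ← R4 + (21/4)·R3: [0, 0, 0, 0]
3 nonzero rows, so rank(B) = 3.
B has 4 columns; by rank–nullity, nullity = 4 − 3 = 1.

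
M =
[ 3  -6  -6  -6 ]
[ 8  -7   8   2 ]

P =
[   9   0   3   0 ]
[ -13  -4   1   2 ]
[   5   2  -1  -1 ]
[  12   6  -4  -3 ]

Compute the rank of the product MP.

2

First compute MP:
[[  3, -24,  33,  12],
 [227,  56,   1, -28]]
Now row reduce the product.
R2 ← R2 − (227/3)·R1: [0, 1872, -2496, -936]
2 nonzero rows, so rank(MP) = 2.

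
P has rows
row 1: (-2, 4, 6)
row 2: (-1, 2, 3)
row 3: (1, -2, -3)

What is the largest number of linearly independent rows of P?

Row reduce to echelon form.
R2 ← R2 − (1/2)·R1: [0, 0, 0]
R3 ← R3 + (1/2)·R1: [0, 0, 0]
Echelon form has 1 nonzero row, so rank(P) = 1.
The rank gives the maximum number of linearly independent rows: 1.

1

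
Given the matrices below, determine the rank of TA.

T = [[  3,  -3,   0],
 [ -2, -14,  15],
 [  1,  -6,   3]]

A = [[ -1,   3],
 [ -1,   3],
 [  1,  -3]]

1

First compute TA:
[[  0,   0],
 [ 31, -93],
 [  8, -24]]
Now row reduce the product.
Swap R1 ↔ R2
R3 ← R3 − (8/31)·R1: [0, 0]
1 nonzero row, so rank(TA) = 1.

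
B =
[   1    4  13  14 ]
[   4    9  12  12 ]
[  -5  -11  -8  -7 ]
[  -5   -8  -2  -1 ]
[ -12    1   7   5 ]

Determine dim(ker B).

1

Row reduce to echelon form.
R2 ← R2 − (4)·R1: [0, -7, -40, -44]
R3 ← R3 + (5)·R1: [0, 9, 57, 63]
R4 ← R4 + (5)·R1: [0, 12, 63, 69]
R5 ← R5 + (12)·R1: [0, 49, 163, 173]
R3 ← R3 + (9/7)·R2: [0, 0, 39/7, 45/7]
R4 ← R4 + (12/7)·R2: [0, 0, -39/7, -45/7]
R5 ← R5 + (7)·R2: [0, 0, -117, -135]
R4 ← R4 + R3: [0, 0, 0, 0]
R5 ← R5 + (21)·R3: [0, 0, 0, 0]
3 nonzero rows, so rank(B) = 3.
B has 4 columns; by rank–nullity, nullity = 4 − 3 = 1.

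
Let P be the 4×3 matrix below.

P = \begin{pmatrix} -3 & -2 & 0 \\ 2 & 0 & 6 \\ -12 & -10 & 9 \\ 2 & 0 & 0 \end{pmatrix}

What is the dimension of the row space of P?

3

Row reduce to echelon form.
R2 ← R2 + (2/3)·R1: [0, -4/3, 6]
R3 ← R3 − (4)·R1: [0, -2, 9]
R4 ← R4 + (2/3)·R1: [0, -4/3, 0]
R3 ← R3 − (3/2)·R2: [0, 0, 0]
R4 ← R4 − R2: [0, 0, -6]
Swap R3 ↔ R4
Echelon form has 3 nonzero rows, so rank(P) = 3.
The row space has dimension equal to the rank: 3.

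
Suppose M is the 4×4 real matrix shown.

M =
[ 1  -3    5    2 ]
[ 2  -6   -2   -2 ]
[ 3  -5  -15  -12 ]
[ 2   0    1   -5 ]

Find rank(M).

Row reduce to echelon form.
R2 ← R2 − (2)·R1: [0, 0, -12, -6]
R3 ← R3 − (3)·R1: [0, 4, -30, -18]
R4 ← R4 − (2)·R1: [0, 6, -9, -9]
Swap R2 ↔ R3
R4 ← R4 − (3/2)·R2: [0, 0, 36, 18]
R4 ← R4 + (3)·R3: [0, 0, 0, 0]
Echelon form has 3 nonzero rows, so rank(M) = 3.

3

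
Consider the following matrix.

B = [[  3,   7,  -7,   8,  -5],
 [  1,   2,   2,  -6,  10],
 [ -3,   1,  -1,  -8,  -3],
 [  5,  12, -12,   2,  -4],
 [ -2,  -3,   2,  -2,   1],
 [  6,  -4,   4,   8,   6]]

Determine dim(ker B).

Row reduce to echelon form.
R2 ← R2 − (1/3)·R1: [0, -1/3, 13/3, -26/3, 35/3]
R3 ← R3 + R1: [0, 8, -8, 0, -8]
R4 ← R4 − (5/3)·R1: [0, 1/3, -1/3, -34/3, 13/3]
R5 ← R5 + (2/3)·R1: [0, 5/3, -8/3, 10/3, -7/3]
R6 ← R6 − (2)·R1: [0, -18, 18, -8, 16]
R3 ← R3 + (24)·R2: [0, 0, 96, -208, 272]
R4 ← R4 + R2: [0, 0, 4, -20, 16]
R5 ← R5 + (5)·R2: [0, 0, 19, -40, 56]
R6 ← R6 − (54)·R2: [0, 0, -216, 460, -614]
R4 ← R4 − (1/24)·R3: [0, 0, 0, -34/3, 14/3]
R5 ← R5 − (19/96)·R3: [0, 0, 0, 7/6, 13/6]
R6 ← R6 + (9/4)·R3: [0, 0, 0, -8, -2]
R5 ← R5 + (7/68)·R4: [0, 0, 0, 0, 45/17]
R6 ← R6 − (12/17)·R4: [0, 0, 0, 0, -90/17]
R6 ← R6 + (2)·R5: [0, 0, 0, 0, 0]
5 nonzero rows, so rank(B) = 5.
B has 5 columns; by rank–nullity, nullity = 5 − 5 = 0.

0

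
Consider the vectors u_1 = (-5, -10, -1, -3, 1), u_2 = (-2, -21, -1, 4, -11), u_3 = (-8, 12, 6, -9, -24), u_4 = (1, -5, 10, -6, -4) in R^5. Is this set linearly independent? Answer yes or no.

Form the matrix with these vectors as rows and row reduce.
R2 ← R2 − (2/5)·R1: [0, -17, -3/5, 26/5, -57/5]
R3 ← R3 − (8/5)·R1: [0, 28, 38/5, -21/5, -128/5]
R4 ← R4 + (1/5)·R1: [0, -7, 49/5, -33/5, -19/5]
R3 ← R3 + (28/17)·R2: [0, 0, 562/85, 371/85, -3772/85]
R4 ← R4 − (7/17)·R2: [0, 0, 854/85, -743/85, 76/85]
R4 ← R4 − (427/281)·R3: [0, 0, 0, -4320/281, 19200/281]
4 nonzero rows, so the 4 vectors span a space of dimension 4.
Since 4 = 4, the vectors are linearly independent.

yes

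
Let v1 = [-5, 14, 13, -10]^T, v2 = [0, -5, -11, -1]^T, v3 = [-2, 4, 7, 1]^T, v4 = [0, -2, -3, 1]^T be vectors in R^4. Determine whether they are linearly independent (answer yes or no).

Form the matrix with these vectors as rows and row reduce.
R3 ← R3 − (2/5)·R1: [0, -8/5, 9/5, 5]
R3 ← R3 − (8/25)·R2: [0, 0, 133/25, 133/25]
R4 ← R4 − (2/5)·R2: [0, 0, 7/5, 7/5]
R4 ← R4 − (5/19)·R3: [0, 0, 0, 0]
3 nonzero rows, so the 4 vectors span a space of dimension 3.
Since 3 < 4, the vectors are linearly dependent.

no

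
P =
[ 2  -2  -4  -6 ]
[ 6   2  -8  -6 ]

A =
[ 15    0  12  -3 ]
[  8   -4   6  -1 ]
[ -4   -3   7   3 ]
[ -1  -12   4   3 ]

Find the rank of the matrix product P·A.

2

First compute PA:
[[ 36,  92, -40, -34],
 [144,  88,   4, -62]]
Now row reduce the product.
R2 ← R2 − (4)·R1: [0, -280, 164, 74]
2 nonzero rows, so rank(PA) = 2.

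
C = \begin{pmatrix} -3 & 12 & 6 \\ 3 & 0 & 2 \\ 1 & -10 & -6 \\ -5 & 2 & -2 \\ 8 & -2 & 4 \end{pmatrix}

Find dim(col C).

2

Row reduce to echelon form.
R2 ← R2 + R1: [0, 12, 8]
R3 ← R3 + (1/3)·R1: [0, -6, -4]
R4 ← R4 − (5/3)·R1: [0, -18, -12]
R5 ← R5 + (8/3)·R1: [0, 30, 20]
R3 ← R3 + (1/2)·R2: [0, 0, 0]
R4 ← R4 + (3/2)·R2: [0, 0, 0]
R5 ← R5 − (5/2)·R2: [0, 0, 0]
Echelon form has 2 nonzero rows, so rank(C) = 2.
The column space has dimension equal to the rank: 2.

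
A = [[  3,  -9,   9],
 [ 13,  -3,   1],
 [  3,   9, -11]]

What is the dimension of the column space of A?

3

Row reduce to echelon form.
R2 ← R2 − (13/3)·R1: [0, 36, -38]
R3 ← R3 − R1: [0, 18, -20]
R3 ← R3 − (1/2)·R2: [0, 0, -1]
Echelon form has 3 nonzero rows, so rank(A) = 3.
The column space has dimension equal to the rank: 3.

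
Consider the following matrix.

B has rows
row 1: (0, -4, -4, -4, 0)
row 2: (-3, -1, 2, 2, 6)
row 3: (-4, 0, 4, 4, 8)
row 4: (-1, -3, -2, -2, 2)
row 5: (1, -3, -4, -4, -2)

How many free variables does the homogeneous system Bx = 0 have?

3

Row reduce to echelon form.
Swap R1 ↔ R2
R3 ← R3 − (4/3)·R1: [0, 4/3, 4/3, 4/3, 0]
R4 ← R4 − (1/3)·R1: [0, -8/3, -8/3, -8/3, 0]
R5 ← R5 + (1/3)·R1: [0, -10/3, -10/3, -10/3, 0]
R3 ← R3 + (1/3)·R2: [0, 0, 0, 0, 0]
R4 ← R4 − (2/3)·R2: [0, 0, 0, 0, 0]
R5 ← R5 − (5/6)·R2: [0, 0, 0, 0, 0]
2 nonzero rows, so rank(B) = 2.
B has 5 columns; by rank–nullity, nullity = 5 − 2 = 3.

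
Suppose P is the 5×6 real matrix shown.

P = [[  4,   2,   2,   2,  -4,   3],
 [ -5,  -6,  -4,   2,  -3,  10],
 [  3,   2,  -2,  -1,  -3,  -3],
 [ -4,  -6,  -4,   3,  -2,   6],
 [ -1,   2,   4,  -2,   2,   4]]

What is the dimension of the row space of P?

4

Row reduce to echelon form.
R2 ← R2 + (5/4)·R1: [0, -7/2, -3/2, 9/2, -8, 55/4]
R3 ← R3 − (3/4)·R1: [0, 1/2, -7/2, -5/2, 0, -21/4]
R4 ← R4 + R1: [0, -4, -2, 5, -6, 9]
R5 ← R5 + (1/4)·R1: [0, 5/2, 9/2, -3/2, 1, 19/4]
R3 ← R3 + (1/7)·R2: [0, 0, -26/7, -13/7, -8/7, -23/7]
R4 ← R4 − (8/7)·R2: [0, 0, -2/7, -1/7, 22/7, -47/7]
R5 ← R5 + (5/7)·R2: [0, 0, 24/7, 12/7, -33/7, 102/7]
R4 ← R4 − (1/13)·R3: [0, 0, 0, 0, 42/13, -84/13]
R5 ← R5 + (12/13)·R3: [0, 0, 0, 0, -75/13, 150/13]
R5 ← R5 + (25/14)·R4: [0, 0, 0, 0, 0, 0]
Echelon form has 4 nonzero rows, so rank(P) = 4.
The row space has dimension equal to the rank: 4.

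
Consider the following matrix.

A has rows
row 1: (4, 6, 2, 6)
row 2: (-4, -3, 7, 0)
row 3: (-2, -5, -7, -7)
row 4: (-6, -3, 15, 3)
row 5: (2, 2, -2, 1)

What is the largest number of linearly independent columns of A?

Row reduce to echelon form.
R2 ← R2 + R1: [0, 3, 9, 6]
R3 ← R3 + (1/2)·R1: [0, -2, -6, -4]
R4 ← R4 + (3/2)·R1: [0, 6, 18, 12]
R5 ← R5 − (1/2)·R1: [0, -1, -3, -2]
R3 ← R3 + (2/3)·R2: [0, 0, 0, 0]
R4 ← R4 − (2)·R2: [0, 0, 0, 0]
R5 ← R5 + (1/3)·R2: [0, 0, 0, 0]
Echelon form has 2 nonzero rows, so rank(A) = 2.
The rank gives the maximum number of linearly independent columns: 2.

2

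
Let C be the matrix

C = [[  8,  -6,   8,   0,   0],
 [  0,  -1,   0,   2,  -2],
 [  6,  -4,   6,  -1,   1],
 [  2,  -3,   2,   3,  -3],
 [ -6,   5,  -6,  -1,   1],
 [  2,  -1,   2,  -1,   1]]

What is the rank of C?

Row reduce to echelon form.
R3 ← R3 − (3/4)·R1: [0, 1/2, 0, -1, 1]
R4 ← R4 − (1/4)·R1: [0, -3/2, 0, 3, -3]
R5 ← R5 + (3/4)·R1: [0, 1/2, 0, -1, 1]
R6 ← R6 − (1/4)·R1: [0, 1/2, 0, -1, 1]
R3 ← R3 + (1/2)·R2: [0, 0, 0, 0, 0]
R4 ← R4 − (3/2)·R2: [0, 0, 0, 0, 0]
R5 ← R5 + (1/2)·R2: [0, 0, 0, 0, 0]
R6 ← R6 + (1/2)·R2: [0, 0, 0, 0, 0]
Echelon form has 2 nonzero rows, so rank(C) = 2.

2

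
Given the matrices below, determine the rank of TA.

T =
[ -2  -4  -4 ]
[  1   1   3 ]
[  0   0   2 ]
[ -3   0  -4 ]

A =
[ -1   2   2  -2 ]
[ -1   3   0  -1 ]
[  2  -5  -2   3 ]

First compute TA:
[[ -2,   4,   4,  -4],
 [  4, -10,  -4,   6],
 [  4, -10,  -4,   6],
 [ -5,  14,   2,  -6]]
Now row reduce the product.
R2 ← R2 + (2)·R1: [0, -2, 4, -2]
R3 ← R3 + (2)·R1: [0, -2, 4, -2]
R4 ← R4 − (5/2)·R1: [0, 4, -8, 4]
R3 ← R3 − R2: [0, 0, 0, 0]
R4 ← R4 + (2)·R2: [0, 0, 0, 0]
2 nonzero rows, so rank(TA) = 2.

2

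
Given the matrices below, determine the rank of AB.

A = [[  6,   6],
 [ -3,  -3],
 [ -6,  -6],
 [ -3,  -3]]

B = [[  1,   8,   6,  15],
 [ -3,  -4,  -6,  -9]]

First compute AB:
[[-12,  24,   0,  36],
 [  6, -12,   0, -18],
 [ 12, -24,   0, -36],
 [  6, -12,   0, -18]]
Now row reduce the product.
R2 ← R2 + (1/2)·R1: [0, 0, 0, 0]
R3 ← R3 + R1: [0, 0, 0, 0]
R4 ← R4 + (1/2)·R1: [0, 0, 0, 0]
1 nonzero row, so rank(AB) = 1.

1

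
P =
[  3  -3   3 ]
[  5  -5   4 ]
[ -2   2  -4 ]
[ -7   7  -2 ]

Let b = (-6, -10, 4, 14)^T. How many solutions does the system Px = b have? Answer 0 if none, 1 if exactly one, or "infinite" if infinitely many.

Row reduce the augmented matrix [P | b].
R2 ← R2 − (5/3)·R1: [0, 0, -1, 0]
R3 ← R3 + (2/3)·R1: [0, 0, -2, 0]
R4 ← R4 + (7/3)·R1: [0, 0, 5, 0]
R3 ← R3 − (2)·R2: [0, 0, 0, 0]
R4 ← R4 + (5)·R2: [0, 0, 0, 0]
The echelon form has 2 nonzero rows, and every pivot lies in the first 3 columns, so rank(P) = rank([P|b]) = 2.
The system is consistent.
rank = 2 < 3 unknowns, so there are infinitely many solutions.

infinite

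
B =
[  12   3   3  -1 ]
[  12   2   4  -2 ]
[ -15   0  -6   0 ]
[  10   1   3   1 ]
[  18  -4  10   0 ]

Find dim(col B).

Row reduce to echelon form.
R2 ← R2 − R1: [0, -1, 1, -1]
R3 ← R3 + (5/4)·R1: [0, 15/4, -9/4, -5/4]
R4 ← R4 − (5/6)·R1: [0, -3/2, 1/2, 11/6]
R5 ← R5 − (3/2)·R1: [0, -17/2, 11/2, 3/2]
R3 ← R3 + (15/4)·R2: [0, 0, 3/2, -5]
R4 ← R4 − (3/2)·R2: [0, 0, -1, 10/3]
R5 ← R5 − (17/2)·R2: [0, 0, -3, 10]
R4 ← R4 + (2/3)·R3: [0, 0, 0, 0]
R5 ← R5 + (2)·R3: [0, 0, 0, 0]
Echelon form has 3 nonzero rows, so rank(B) = 3.
The column space has dimension equal to the rank: 3.

3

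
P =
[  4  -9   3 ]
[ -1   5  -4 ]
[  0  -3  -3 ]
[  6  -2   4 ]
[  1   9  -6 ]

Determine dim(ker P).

Row reduce to echelon form.
R2 ← R2 + (1/4)·R1: [0, 11/4, -13/4]
R4 ← R4 − (3/2)·R1: [0, 23/2, -1/2]
R5 ← R5 − (1/4)·R1: [0, 45/4, -27/4]
R3 ← R3 + (12/11)·R2: [0, 0, -72/11]
R4 ← R4 − (46/11)·R2: [0, 0, 144/11]
R5 ← R5 − (45/11)·R2: [0, 0, 72/11]
R4 ← R4 + (2)·R3: [0, 0, 0]
R5 ← R5 + R3: [0, 0, 0]
3 nonzero rows, so rank(P) = 3.
P has 3 columns; by rank–nullity, nullity = 3 − 3 = 0.

0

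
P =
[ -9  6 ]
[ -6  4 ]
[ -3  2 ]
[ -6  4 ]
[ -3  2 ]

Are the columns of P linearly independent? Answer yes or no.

no

Row reduce P to echelon form.
R2 ← R2 − (2/3)·R1: [0, 0]
R3 ← R3 − (1/3)·R1: [0, 0]
R4 ← R4 − (2/3)·R1: [0, 0]
R5 ← R5 − (1/3)·R1: [0, 0]
1 pivot among 2 columns.
Only 1 < 2 pivot columns, so the columns are linearly dependent.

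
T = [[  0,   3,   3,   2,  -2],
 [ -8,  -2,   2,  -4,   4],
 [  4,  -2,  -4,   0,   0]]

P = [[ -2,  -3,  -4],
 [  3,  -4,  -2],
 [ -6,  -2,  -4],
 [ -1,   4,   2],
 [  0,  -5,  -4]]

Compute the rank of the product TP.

First compute TP:
[[-11,   0,  -6],
 [  2,  -8,   4],
 [ 10,   4,   4]]
Now row reduce the product.
R2 ← R2 + (2/11)·R1: [0, -8, 32/11]
R3 ← R3 + (10/11)·R1: [0, 4, -16/11]
R3 ← R3 + (1/2)·R2: [0, 0, 0]
2 nonzero rows, so rank(TP) = 2.

2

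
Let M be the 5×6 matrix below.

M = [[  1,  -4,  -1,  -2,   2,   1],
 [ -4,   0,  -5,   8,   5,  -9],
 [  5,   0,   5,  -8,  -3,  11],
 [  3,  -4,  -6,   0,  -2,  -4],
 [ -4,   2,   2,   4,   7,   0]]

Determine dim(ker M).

2

Row reduce to echelon form.
R2 ← R2 + (4)·R1: [0, -16, -9, 0, 13, -5]
R3 ← R3 − (5)·R1: [0, 20, 10, 2, -13, 6]
R4 ← R4 − (3)·R1: [0, 8, -3, 6, -8, -7]
R5 ← R5 + (4)·R1: [0, -14, -2, -4, 15, 4]
R3 ← R3 + (5/4)·R2: [0, 0, -5/4, 2, 13/4, -1/4]
R4 ← R4 + (1/2)·R2: [0, 0, -15/2, 6, -3/2, -19/2]
R5 ← R5 − (7/8)·R2: [0, 0, 47/8, -4, 29/8, 67/8]
R4 ← R4 − (6)·R3: [0, 0, 0, -6, -21, -8]
R5 ← R5 + (47/10)·R3: [0, 0, 0, 27/5, 189/10, 36/5]
R5 ← R5 + (9/10)·R4: [0, 0, 0, 0, 0, 0]
4 nonzero rows, so rank(M) = 4.
M has 6 columns; by rank–nullity, nullity = 6 − 4 = 2.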